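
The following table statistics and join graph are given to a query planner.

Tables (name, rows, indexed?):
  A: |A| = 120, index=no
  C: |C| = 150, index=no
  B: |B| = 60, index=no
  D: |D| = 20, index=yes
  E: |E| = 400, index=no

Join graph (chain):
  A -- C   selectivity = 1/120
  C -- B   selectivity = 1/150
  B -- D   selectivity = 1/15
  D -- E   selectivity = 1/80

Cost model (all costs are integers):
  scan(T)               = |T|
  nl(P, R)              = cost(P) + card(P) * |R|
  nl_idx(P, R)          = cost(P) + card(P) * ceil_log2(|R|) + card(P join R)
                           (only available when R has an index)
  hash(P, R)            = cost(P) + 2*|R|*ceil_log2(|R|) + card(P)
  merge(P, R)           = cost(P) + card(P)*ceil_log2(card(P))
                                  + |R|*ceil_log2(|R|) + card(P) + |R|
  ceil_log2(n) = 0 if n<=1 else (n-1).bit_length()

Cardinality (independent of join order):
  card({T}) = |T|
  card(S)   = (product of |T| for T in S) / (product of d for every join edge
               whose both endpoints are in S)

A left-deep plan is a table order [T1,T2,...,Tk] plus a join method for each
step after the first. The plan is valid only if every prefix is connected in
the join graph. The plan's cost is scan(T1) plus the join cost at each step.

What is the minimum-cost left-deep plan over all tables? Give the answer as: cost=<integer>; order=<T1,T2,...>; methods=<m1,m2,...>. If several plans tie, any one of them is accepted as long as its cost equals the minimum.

Selinger DP (subsets sized 1..n):
  {A}: scan cost=120, card=120
  {C}: scan cost=150, card=150
  {B}: scan cost=60, card=60
  {D}: scan cost=20, card=20
  {E}: scan cost=400, card=400
  {AC}: card=150; try (A,hash)→1980, (C,merge)→2430, (A,merge)→2460, (C,hash)→2640, (C,nl)→18120, (A,nl)→18150; best=1980 via (A,hash)
  {BC}: card=60; try (B,hash)→1020, (C,merge)→1830, (B,merge)→1920, (C,hash)→2520, (C,nl)→9060, (B,nl)→9150; best=1020 via (B,hash)
  {BD}: card=80; try (D,hash)→320, (D,nl_idx)→440, (B,merge)→560, (D,merge)→600, (B,hash)→760, (B,nl)→1220 …(+1); best=320 via (D,hash)
  {DE}: card=100; try (D,hash)→1000, (D,nl_idx)→2500, (E,merge)→4140, (D,merge)→4520, (E,hash)→7240, (E,nl)→8020 …(+1); best=1000 via (D,hash)
  {ABC}: card=60; try (A,merge)→2400, (A,hash)→2760, (B,hash)→2850, (B,merge)→3750, (A,nl)→8220, (B,nl)→10980; best=2400 via (A,merge)
  {BCD}: card=80; try (D,hash)→1280, (D,nl_idx)→1400, (D,merge)→1560, (D,nl)→2220, (C,merge)→2310, (C,hash)→2800 …(+1); best=1280 via (D,hash)
  {BDE}: card=400; try (B,hash)→1820, (B,merge)→2220, (E,merge)→4960, (B,nl)→7000, (E,hash)→7600, (E,nl)→32320; best=1820 via (B,hash)
  {ABCD}: card=80; try (D,hash)→2660, (D,nl_idx)→2780, (A,merge)→2880, (D,merge)→2940, (A,hash)→3040, (D,nl)→3600 …(+1); best=2660 via (D,hash)
  {BCDE}: card=400; try (C,hash)→4620, (E,merge)→5920, (C,merge)→7170, (E,hash)→8560, (E,nl)→33280, (C,nl)→61820; best=4620 via (C,hash)
  {ABCDE}: card=400; try (A,hash)→6700, (E,merge)→7300, (A,merge)→9580, (E,hash)→9940, (E,nl)→34660, (A,nl)→52620; best=6700 via (A,hash)

cost=6700; order=E,D,B,C,A; methods=hash,hash,hash,hash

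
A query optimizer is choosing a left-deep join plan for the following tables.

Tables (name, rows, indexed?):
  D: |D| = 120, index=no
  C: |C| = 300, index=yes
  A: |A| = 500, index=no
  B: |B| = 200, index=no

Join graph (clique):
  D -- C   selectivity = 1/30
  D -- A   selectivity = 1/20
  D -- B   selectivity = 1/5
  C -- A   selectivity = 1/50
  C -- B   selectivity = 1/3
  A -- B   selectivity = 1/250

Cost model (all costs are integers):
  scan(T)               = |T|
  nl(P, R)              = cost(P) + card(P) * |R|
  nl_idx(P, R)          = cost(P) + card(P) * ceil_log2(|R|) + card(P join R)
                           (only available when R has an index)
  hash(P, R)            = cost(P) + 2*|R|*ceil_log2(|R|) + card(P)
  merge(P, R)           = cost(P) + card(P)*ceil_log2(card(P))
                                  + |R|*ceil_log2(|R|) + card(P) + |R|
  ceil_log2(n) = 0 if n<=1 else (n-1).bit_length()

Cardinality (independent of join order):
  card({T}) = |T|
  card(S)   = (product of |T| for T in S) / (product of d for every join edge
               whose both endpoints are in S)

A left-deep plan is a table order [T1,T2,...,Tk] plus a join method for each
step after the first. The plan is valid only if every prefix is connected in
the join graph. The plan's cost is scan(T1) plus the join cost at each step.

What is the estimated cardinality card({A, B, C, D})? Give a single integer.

32

Tables in S: A(500), B(200), C(300), D(120)
Edges inside S: D-C(d=30), D-A(d=20), D-B(d=5), C-A(d=50), C-B(d=3), A-B(d=250)
numerator = 500 * 200 * 300 * 120 = 3600000000
denominator = 30 * 20 * 5 * 50 * 3 * 250 = 112500000
card(S) = 3600000000 / 112500000 = 32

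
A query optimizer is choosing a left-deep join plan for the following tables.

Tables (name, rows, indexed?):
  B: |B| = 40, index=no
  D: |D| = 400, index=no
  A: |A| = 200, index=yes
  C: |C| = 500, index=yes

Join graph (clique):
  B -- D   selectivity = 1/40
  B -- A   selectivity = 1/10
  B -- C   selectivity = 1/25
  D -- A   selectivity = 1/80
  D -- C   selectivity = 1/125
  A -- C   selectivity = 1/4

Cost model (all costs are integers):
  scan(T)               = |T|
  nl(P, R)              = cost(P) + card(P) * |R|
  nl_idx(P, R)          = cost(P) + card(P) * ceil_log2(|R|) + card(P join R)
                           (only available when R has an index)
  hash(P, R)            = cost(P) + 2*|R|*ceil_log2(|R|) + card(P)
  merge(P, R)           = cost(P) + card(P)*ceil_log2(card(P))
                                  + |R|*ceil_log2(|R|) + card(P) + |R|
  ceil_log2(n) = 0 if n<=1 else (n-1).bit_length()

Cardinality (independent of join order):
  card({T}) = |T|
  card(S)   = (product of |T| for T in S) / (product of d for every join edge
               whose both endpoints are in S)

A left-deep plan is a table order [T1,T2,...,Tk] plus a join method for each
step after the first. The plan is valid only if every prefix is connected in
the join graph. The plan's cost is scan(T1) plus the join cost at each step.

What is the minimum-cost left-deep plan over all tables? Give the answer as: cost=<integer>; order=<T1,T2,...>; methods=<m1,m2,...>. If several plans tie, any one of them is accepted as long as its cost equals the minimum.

Selinger DP (subsets sized 1..n):
  {B}: scan cost=40, card=40
  {D}: scan cost=400, card=400
  {A}: scan cost=200, card=200
  {C}: scan cost=500, card=500
  {BD}: card=400; try (B,hash)→1280, (D,merge)→4320, (B,merge)→4680, (D,hash)→7280, (D,nl)→16040, (B,nl)→16400; best=1280 via (B,hash)
  {AB}: card=800; try (B,hash)→880, (A,nl_idx)→1160, (A,merge)→2120, (B,merge)→2280, (A,hash)→3280, (A,nl)→8040 …(+1); best=880 via (B,hash)
  {BC}: card=800; try (C,nl_idx)→1200, (B,hash)→1480, (C,merge)→5320, (B,merge)→5780, (C,hash)→9080, (C,nl)→20040 …(+1); best=1200 via (C,nl_idx)
  {AD}: card=1000; try (A,hash)→4000, (A,nl_idx)→4600, (D,merge)→6000, (A,merge)→6200, (D,hash)→7600, (D,nl)→80200 …(+1); best=4000 via (A,hash)
  {CD}: card=1600; try (C,nl_idx)→5600, (D,hash)→8200, (C,merge)→9400, (D,merge)→9500, (C,hash)→9800, (C,nl)→200400 …(+1); best=5600 via (C,nl_idx)
  {AC}: card=25000; try (A,hash)→4200, (C,merge)→7000, (A,merge)→7300, (C,hash)→9400, (C,nl_idx)→27000, (A,nl_idx)→29500 …(+2); best=4200 via (A,hash)
  {ABD}: card=100; try (A,nl_idx)→4580, (A,hash)→4880, (B,hash)→5480, (A,merge)→7080, (D,hash)→8880, (D,merge)→13680 …(+4); best=4580 via (A,nl_idx)
  {BCD}: card=64; try (C,nl_idx)→4944, (B,hash)→7680, (D,hash)→9200, (C,merge)→10280, (C,hash)→10680, (D,merge)→14000 …(+4); best=4944 via (C,nl_idx)
  {ABC}: card=4000; try (A,hash)→5200, (C,hash)→10680, (A,nl_idx)→11600, (A,merge)→11800, (C,nl_idx)→12080, (C,merge)→14680 …(+5); best=5200 via (A,hash)
  {ACD}: card=1000; try (A,hash)→10400, (C,hash)→14000, (C,nl_idx)→14000, (A,nl_idx)→19400, (C,merge)→20000, (A,merge)→26600 …(+5); best=10400 via (A,hash)
  {ABCD}: card=4; try (A,nl_idx)→5460, (C,nl_idx)→5484, (A,merge)→7192, (A,hash)→8208, (C,merge)→10380, (B,hash)→11880 …(+8); best=5460 via (A,nl_idx)

cost=5460; order=D,B,C,A; methods=hash,nl_idx,nl_idx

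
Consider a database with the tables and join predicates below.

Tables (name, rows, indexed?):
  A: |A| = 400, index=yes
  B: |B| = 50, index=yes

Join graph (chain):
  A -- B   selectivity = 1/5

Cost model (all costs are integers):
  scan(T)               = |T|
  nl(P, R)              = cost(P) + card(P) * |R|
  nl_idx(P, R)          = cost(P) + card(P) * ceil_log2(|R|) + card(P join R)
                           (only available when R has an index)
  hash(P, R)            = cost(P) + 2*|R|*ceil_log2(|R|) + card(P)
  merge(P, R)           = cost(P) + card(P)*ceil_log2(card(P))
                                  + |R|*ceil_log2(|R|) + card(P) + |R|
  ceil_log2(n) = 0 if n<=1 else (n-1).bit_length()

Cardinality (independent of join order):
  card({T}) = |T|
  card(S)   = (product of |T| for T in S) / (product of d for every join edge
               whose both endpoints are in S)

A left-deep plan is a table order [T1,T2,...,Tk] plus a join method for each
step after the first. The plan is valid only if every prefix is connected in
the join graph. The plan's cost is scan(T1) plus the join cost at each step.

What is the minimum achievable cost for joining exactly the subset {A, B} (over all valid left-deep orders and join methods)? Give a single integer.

1400

Selinger DP over subsets of {A,B}:
  {A}: scan cost=400, card=400
  {B}: scan cost=50, card=50
  {AB}: card=4000; try (B,hash)→1400, (A,merge)→4400, (A,nl_idx)→4500, (B,merge)→4750, (B,nl_idx)→6800, (A,hash)→7300 …(+2); best=1400 via (B,hash)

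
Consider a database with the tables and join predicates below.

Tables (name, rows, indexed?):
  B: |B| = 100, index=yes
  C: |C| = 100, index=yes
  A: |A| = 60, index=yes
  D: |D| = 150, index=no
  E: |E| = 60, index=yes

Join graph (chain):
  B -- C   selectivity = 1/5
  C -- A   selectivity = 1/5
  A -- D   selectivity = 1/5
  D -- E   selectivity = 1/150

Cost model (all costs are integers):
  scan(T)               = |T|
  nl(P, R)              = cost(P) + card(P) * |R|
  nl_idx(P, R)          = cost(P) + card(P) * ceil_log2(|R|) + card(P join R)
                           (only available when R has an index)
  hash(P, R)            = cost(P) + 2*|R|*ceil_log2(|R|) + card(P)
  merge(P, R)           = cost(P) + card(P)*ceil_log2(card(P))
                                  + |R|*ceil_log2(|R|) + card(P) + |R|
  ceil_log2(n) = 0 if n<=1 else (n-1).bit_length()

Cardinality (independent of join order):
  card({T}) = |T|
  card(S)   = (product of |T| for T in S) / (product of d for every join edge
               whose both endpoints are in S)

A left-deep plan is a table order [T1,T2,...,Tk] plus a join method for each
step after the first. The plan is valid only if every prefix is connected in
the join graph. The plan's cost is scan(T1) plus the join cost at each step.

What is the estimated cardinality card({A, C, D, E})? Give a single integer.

Tables in S: A(60), C(100), D(150), E(60)
Edges inside S: C-A(d=5), A-D(d=5), D-E(d=150)
numerator = 60 * 100 * 150 * 60 = 54000000
denominator = 5 * 5 * 150 = 3750
card(S) = 54000000 / 3750 = 14400

14400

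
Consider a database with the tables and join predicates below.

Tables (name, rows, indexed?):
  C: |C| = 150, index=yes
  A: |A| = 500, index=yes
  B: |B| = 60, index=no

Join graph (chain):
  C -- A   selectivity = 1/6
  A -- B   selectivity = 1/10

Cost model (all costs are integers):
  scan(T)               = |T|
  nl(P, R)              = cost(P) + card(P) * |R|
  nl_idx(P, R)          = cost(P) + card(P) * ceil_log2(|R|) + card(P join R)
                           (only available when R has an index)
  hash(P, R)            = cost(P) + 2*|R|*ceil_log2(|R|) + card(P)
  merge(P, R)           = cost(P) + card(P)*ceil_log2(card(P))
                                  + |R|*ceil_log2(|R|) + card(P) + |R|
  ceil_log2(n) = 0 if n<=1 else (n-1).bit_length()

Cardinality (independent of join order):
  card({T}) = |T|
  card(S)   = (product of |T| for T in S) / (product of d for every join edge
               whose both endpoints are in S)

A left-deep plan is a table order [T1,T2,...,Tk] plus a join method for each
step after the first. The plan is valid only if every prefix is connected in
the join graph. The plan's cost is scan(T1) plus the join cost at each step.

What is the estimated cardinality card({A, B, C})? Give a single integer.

Tables in S: A(500), B(60), C(150)
Edges inside S: C-A(d=6), A-B(d=10)
numerator = 500 * 60 * 150 = 4500000
denominator = 6 * 10 = 60
card(S) = 4500000 / 60 = 75000

75000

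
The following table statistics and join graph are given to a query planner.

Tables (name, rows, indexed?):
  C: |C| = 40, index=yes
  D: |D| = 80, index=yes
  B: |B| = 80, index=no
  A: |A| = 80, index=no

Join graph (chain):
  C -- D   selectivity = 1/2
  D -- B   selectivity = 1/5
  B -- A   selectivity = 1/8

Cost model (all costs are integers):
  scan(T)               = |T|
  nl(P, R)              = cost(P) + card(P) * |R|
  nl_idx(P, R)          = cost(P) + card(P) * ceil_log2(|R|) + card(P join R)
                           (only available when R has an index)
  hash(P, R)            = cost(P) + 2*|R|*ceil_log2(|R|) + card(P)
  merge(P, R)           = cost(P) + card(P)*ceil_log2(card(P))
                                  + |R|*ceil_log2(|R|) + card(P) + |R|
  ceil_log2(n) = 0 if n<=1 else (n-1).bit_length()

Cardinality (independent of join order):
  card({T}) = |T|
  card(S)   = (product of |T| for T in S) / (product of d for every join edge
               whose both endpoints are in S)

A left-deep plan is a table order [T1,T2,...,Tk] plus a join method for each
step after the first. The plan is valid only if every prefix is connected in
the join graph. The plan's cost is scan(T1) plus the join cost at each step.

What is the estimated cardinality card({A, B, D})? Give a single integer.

12800

Tables in S: A(80), B(80), D(80)
Edges inside S: D-B(d=5), B-A(d=8)
numerator = 80 * 80 * 80 = 512000
denominator = 5 * 8 = 40
card(S) = 512000 / 40 = 12800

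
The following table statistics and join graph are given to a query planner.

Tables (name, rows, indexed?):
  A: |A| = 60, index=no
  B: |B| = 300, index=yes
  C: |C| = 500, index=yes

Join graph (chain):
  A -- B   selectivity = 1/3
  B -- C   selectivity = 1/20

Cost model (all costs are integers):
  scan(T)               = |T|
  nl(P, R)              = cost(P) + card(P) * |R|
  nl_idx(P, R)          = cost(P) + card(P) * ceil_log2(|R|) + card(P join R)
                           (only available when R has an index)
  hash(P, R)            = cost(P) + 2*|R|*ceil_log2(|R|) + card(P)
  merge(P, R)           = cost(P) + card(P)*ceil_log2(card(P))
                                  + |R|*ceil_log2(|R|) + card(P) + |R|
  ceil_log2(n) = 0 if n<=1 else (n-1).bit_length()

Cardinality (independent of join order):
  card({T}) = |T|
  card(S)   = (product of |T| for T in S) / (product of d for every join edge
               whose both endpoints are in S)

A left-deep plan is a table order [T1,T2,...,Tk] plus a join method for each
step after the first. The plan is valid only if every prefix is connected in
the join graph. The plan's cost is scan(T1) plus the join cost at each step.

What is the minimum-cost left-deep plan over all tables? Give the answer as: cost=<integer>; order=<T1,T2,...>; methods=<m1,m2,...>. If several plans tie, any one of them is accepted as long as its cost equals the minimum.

Selinger DP (subsets sized 1..n):
  {A}: scan cost=60, card=60
  {B}: scan cost=300, card=300
  {C}: scan cost=500, card=500
  {AB}: card=6000; try (A,hash)→1320, (B,merge)→3480, (A,merge)→3720, (B,hash)→5520, (B,nl_idx)→6600, (B,nl)→18060 …(+1); best=1320 via (A,hash)
  {BC}: card=7500; try (B,hash)→6400, (C,merge)→8300, (B,merge)→8500, (C,hash)→9600, (C,nl_idx)→10500, (B,nl_idx)→12500 …(+2); best=6400 via (B,hash)
  {ABC}: card=150000; try (A,hash)→14620, (C,hash)→16320, (C,merge)→90320, (A,merge)→111820, (C,nl_idx)→205320, (A,nl)→456400 …(+1); best=14620 via (A,hash)

cost=14620; order=C,B,A; methods=hash,hash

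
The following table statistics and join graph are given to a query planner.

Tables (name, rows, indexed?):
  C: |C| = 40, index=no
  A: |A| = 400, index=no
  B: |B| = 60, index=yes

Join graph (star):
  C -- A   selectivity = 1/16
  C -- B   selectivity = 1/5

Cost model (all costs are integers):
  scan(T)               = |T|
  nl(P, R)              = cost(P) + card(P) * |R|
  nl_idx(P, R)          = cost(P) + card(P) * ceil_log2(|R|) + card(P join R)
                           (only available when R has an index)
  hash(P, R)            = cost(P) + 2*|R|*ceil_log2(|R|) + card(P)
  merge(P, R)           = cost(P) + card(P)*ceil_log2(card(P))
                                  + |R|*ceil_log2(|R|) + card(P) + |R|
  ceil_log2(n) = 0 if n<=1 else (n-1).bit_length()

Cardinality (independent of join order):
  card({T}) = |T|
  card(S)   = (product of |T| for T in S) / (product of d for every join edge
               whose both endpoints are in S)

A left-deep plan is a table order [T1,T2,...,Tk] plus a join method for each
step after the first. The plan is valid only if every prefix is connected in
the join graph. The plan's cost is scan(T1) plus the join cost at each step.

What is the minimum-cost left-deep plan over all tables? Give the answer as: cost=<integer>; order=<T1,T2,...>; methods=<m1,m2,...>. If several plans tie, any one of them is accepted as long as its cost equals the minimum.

Selinger DP (subsets sized 1..n):
  {C}: scan cost=40, card=40
  {A}: scan cost=400, card=400
  {B}: scan cost=60, card=60
  {AC}: card=1000; try (C,hash)→1280, (A,merge)→4320, (C,merge)→4680, (A,hash)→7280, (A,nl)→16040, (C,nl)→16400; best=1280 via (C,hash)
  {BC}: card=480; try (C,hash)→600, (B,merge)→740, (C,merge)→760, (B,nl_idx)→760, (B,hash)→800, (B,nl)→2440 …(+1); best=600 via (C,hash)
  {ABC}: card=12000; try (B,hash)→3000, (A,hash)→8280, (A,merge)→9400, (B,merge)→12700, (B,nl_idx)→19280, (B,nl)→61280 …(+1); best=3000 via (B,hash)

cost=3000; order=A,C,B; methods=hash,hash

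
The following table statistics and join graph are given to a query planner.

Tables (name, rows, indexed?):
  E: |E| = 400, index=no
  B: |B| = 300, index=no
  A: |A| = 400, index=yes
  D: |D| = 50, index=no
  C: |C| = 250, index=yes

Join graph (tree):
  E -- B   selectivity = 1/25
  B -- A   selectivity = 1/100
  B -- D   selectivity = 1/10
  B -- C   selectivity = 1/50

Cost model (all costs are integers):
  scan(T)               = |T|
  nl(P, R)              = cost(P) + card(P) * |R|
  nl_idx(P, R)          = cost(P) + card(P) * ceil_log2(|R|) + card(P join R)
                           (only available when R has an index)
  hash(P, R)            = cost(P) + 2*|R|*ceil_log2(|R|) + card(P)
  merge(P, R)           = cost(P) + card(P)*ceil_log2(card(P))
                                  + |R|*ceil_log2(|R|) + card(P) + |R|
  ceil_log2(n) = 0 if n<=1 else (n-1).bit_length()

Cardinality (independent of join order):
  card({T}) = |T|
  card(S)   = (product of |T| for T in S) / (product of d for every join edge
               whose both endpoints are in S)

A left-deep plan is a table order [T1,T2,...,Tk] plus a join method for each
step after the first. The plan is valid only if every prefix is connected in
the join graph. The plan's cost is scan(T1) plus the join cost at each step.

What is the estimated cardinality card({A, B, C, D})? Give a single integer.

Tables in S: A(400), B(300), C(250), D(50)
Edges inside S: B-A(d=100), B-D(d=10), B-C(d=50)
numerator = 400 * 300 * 250 * 50 = 1500000000
denominator = 100 * 10 * 50 = 50000
card(S) = 1500000000 / 50000 = 30000

30000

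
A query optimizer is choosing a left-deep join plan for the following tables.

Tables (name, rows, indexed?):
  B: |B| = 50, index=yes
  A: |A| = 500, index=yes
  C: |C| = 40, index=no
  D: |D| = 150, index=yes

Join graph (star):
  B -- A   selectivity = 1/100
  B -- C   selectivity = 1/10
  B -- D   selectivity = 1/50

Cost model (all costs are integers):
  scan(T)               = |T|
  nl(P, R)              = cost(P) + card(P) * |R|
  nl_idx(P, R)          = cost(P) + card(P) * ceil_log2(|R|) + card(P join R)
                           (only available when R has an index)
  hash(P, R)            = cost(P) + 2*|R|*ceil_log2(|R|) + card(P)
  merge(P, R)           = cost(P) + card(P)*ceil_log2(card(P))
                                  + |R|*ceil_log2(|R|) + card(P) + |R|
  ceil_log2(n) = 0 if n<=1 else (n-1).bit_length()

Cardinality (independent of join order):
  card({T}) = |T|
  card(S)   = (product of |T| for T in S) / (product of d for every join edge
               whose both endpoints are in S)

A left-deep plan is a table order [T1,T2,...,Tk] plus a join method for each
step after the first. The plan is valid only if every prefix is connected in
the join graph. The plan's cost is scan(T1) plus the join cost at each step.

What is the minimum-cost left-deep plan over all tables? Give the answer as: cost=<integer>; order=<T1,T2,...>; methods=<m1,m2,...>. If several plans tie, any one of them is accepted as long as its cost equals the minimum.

cost=3930; order=B,D,A,C; methods=nl_idx,nl_idx,hash

Selinger DP (subsets sized 1..n):
  {B}: scan cost=50, card=50
  {A}: scan cost=500, card=500
  {C}: scan cost=40, card=40
  {D}: scan cost=150, card=150
  {AB}: card=250; try (A,nl_idx)→750, (B,hash)→1600, (B,nl_idx)→3750, (A,merge)→5400, (B,merge)→5850, (A,hash)→9100 …(+2); best=750 via (A,nl_idx)
  {BC}: card=200; try (B,nl_idx)→480, (C,hash)→580, (B,merge)→670, (C,merge)→680, (B,hash)→680, (B,nl)→2040 …(+1); best=480 via (B,nl_idx)
  {BD}: card=150; try (D,nl_idx)→600, (B,hash)→900, (B,nl_idx)→1200, (D,merge)→1750, (B,merge)→1850, (D,hash)→2500 …(+2); best=600 via (D,nl_idx)
  {ABC}: card=1000; try (C,hash)→1480, (C,merge)→3280, (A,nl_idx)→3280, (A,merge)→7280, (A,hash)→9680, (C,nl)→10750 …(+1); best=1480 via (C,hash)
  {ABD}: card=750; try (A,nl_idx)→2700, (D,hash)→3400, (D,nl_idx)→3500, (D,merge)→4350, (A,merge)→6950, (A,hash)→9750 …(+2); best=2700 via (A,nl_idx)
  {BCD}: card=600; try (C,hash)→1230, (C,merge)→2230, (D,nl_idx)→2680, (D,hash)→3080, (D,merge)→3630, (C,nl)→6600 …(+1); best=1230 via (C,hash)
  {ABCD}: card=3000; try (C,hash)→3930, (D,hash)→4880, (A,nl_idx)→9630, (A,hash)→10830, (C,merge)→11230, (D,nl_idx)→12480 …(+5); best=3930 via (C,hash)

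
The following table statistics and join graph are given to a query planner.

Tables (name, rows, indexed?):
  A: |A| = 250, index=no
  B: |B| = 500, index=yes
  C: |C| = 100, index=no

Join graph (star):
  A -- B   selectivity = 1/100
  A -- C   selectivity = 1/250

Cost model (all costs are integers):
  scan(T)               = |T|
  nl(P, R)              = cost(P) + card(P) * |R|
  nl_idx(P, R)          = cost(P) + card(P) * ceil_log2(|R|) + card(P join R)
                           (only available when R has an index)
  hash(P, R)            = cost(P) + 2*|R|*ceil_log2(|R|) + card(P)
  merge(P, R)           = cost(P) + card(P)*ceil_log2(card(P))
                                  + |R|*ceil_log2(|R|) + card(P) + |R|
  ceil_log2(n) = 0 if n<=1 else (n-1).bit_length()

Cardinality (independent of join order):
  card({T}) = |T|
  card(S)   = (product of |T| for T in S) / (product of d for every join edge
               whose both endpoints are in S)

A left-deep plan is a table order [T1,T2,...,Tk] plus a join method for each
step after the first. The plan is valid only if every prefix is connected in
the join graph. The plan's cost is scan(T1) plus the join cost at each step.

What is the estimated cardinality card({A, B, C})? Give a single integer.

Tables in S: A(250), B(500), C(100)
Edges inside S: A-B(d=100), A-C(d=250)
numerator = 250 * 500 * 100 = 12500000
denominator = 100 * 250 = 25000
card(S) = 12500000 / 25000 = 500

500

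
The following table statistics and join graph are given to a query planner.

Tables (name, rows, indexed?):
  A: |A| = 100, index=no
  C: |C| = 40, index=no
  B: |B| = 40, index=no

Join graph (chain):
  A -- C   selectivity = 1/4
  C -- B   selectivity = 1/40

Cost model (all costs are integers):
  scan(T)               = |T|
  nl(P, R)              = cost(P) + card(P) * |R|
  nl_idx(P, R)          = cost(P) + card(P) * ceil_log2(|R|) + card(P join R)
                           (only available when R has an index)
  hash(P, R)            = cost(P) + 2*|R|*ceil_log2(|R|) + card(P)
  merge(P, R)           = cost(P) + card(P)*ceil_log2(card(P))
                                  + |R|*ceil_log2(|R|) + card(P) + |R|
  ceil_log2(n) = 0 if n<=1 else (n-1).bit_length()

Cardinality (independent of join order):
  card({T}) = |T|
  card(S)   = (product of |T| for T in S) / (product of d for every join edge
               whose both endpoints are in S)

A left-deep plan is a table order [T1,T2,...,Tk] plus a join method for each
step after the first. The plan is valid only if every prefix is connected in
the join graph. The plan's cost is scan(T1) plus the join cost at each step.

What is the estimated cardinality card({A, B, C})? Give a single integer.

1000

Tables in S: A(100), B(40), C(40)
Edges inside S: A-C(d=4), C-B(d=40)
numerator = 100 * 40 * 40 = 160000
denominator = 4 * 40 = 160
card(S) = 160000 / 160 = 1000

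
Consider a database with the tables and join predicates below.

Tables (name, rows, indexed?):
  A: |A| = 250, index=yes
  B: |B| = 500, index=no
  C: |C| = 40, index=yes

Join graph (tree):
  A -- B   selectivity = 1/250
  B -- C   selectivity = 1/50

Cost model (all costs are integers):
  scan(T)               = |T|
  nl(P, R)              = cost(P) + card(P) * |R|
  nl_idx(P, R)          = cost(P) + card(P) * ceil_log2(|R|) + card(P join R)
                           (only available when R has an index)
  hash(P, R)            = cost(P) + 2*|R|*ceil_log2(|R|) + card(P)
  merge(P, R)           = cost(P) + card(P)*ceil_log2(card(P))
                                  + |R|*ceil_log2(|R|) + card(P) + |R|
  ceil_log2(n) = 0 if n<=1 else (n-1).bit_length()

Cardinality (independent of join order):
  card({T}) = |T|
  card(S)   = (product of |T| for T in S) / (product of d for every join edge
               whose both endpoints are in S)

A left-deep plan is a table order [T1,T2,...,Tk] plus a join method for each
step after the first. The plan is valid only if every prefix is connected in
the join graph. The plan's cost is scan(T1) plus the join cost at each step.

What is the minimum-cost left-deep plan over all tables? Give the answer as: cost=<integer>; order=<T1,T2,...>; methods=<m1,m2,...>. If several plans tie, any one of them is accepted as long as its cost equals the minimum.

cost=5080; order=B,C,A; methods=hash,nl_idx

Selinger DP (subsets sized 1..n):
  {A}: scan cost=250, card=250
  {B}: scan cost=500, card=500
  {C}: scan cost=40, card=40
  {AB}: card=500; try (A,hash)→5000, (A,nl_idx)→5000, (B,merge)→7500, (A,merge)→7750, (B,hash)→9500, (B,nl)→125250 …(+1); best=5000 via (A,hash)
  {BC}: card=400; try (C,hash)→1480, (C,nl_idx)→3900, (B,merge)→5320, (C,merge)→5780, (B,hash)→9080, (B,nl)→20040 …(+1); best=1480 via (C,hash)
  {ABC}: card=400; try (A,nl_idx)→5080, (A,hash)→5880, (C,hash)→5980, (A,merge)→7730, (C,nl_idx)→8400, (C,merge)→10280 …(+2); best=5080 via (A,nl_idx)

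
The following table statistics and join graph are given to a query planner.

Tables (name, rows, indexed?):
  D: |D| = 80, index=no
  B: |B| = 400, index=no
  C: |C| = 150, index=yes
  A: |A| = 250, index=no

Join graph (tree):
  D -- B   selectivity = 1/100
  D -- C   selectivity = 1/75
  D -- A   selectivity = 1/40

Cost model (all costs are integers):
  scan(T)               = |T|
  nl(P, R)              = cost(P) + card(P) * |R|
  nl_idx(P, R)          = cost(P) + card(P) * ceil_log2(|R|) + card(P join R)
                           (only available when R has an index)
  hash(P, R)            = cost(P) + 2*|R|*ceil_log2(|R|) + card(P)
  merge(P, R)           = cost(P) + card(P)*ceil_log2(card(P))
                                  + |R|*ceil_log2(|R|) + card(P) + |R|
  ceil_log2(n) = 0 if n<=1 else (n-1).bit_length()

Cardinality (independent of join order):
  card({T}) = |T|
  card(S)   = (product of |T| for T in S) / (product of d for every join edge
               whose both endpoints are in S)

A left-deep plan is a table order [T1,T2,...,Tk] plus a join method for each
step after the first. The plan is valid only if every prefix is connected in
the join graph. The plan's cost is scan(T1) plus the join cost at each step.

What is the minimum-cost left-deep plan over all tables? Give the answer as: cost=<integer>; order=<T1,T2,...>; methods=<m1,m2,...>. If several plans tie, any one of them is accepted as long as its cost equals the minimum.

cost=9280; order=B,D,C,A; methods=hash,hash,hash

Selinger DP (subsets sized 1..n):
  {D}: scan cost=80, card=80
  {B}: scan cost=400, card=400
  {C}: scan cost=150, card=150
  {A}: scan cost=250, card=250
  {BD}: card=320; try (D,hash)→1920, (B,merge)→4720, (D,merge)→5040, (B,hash)→7360, (B,nl)→32080, (D,nl)→32400; best=1920 via (D,hash)
  {CD}: card=160; try (C,nl_idx)→880, (D,hash)→1420, (C,merge)→2070, (D,merge)→2140, (C,hash)→2560, (C,nl)→12080 …(+1); best=880 via (C,nl_idx)
  {AD}: card=500; try (D,hash)→1620, (A,merge)→2970, (D,merge)→3140, (A,hash)→4160, (A,nl)→20080, (D,nl)→20250; best=1620 via (D,hash)
  {BCD}: card=640; try (C,hash)→4640, (C,nl_idx)→5120, (B,merge)→6320, (C,merge)→6470, (B,hash)→8240, (C,nl)→49920 …(+1); best=4640 via (C,hash)
  {ABD}: card=2000; try (A,hash)→6240, (A,merge)→7370, (B,hash)→9320, (B,merge)→10620, (A,nl)→81920, (B,nl)→201620; best=6240 via (A,hash)
  {ACD}: card=1000; try (C,hash)→4520, (A,merge)→4570, (A,hash)→5040, (C,nl_idx)→6620, (C,merge)→7970, (A,nl)→40880 …(+1); best=4520 via (C,hash)
  {ABCD}: card=4000; try (A,hash)→9280, (C,hash)→10640, (B,hash)→12720, (A,merge)→13930, (B,merge)→19520, (C,nl_idx)→26240 …(+4); best=9280 via (A,hash)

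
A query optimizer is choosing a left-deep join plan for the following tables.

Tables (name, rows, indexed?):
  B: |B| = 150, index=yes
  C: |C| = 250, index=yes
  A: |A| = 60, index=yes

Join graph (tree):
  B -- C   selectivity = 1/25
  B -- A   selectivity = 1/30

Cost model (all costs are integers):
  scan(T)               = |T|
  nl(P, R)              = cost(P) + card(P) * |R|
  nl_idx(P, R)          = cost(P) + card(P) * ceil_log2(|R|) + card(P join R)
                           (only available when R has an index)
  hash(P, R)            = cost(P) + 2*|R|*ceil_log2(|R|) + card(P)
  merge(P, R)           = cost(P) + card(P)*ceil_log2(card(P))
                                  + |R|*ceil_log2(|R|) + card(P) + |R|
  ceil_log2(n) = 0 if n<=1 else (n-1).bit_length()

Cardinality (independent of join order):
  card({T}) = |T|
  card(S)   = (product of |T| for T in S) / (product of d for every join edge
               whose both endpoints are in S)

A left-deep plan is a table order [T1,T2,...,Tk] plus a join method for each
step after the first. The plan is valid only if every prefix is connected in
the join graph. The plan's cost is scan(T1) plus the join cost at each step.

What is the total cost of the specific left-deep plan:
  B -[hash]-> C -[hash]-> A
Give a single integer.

step 1: scan B: cost=150, card=150
step 2: join C via hash
    card(P join C) = 150*250/(25) = 1500
    cost = 150 + 2*250*8 + 150 = 4300
step 3: join A via hash
    card(P join A) = 1500*60/(30) = 3000
    cost = 4300 + 2*60*6 + 1500 = 6520

6520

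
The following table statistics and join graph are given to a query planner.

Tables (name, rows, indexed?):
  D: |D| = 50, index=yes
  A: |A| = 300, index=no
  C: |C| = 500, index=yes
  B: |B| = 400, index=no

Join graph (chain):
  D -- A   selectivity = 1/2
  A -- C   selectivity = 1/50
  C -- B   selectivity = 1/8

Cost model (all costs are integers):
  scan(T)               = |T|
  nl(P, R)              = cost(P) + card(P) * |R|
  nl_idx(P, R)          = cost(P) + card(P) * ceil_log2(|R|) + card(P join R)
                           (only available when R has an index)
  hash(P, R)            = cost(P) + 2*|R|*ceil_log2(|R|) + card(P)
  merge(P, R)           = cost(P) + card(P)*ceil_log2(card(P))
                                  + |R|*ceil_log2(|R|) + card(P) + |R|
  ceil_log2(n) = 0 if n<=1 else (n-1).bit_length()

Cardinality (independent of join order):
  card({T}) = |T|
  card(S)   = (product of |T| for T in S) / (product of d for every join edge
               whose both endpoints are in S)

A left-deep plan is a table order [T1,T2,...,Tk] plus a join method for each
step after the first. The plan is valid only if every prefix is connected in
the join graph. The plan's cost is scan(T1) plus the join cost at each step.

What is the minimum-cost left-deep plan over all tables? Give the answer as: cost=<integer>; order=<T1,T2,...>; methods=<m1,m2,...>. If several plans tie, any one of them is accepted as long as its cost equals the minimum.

Selinger DP (subsets sized 1..n):
  {D}: scan cost=50, card=50
  {A}: scan cost=300, card=300
  {C}: scan cost=500, card=500
  {B}: scan cost=400, card=400
  {AD}: card=7500; try (D,hash)→1200, (A,merge)→3400, (D,merge)→3650, (A,hash)→5500, (D,nl_idx)→9600, (A,nl)→15050 …(+1); best=1200 via (D,hash)
  {AC}: card=3000; try (C,nl_idx)→6000, (A,hash)→6400, (C,merge)→8300, (A,merge)→8500, (C,hash)→9600, (C,nl)→150300 …(+1); best=6000 via (C,nl_idx)
  {BC}: card=25000; try (B,hash)→8200, (C,merge)→9400, (B,merge)→9500, (C,hash)→9800, (C,nl_idx)→29000, (C,nl)→200400 …(+1); best=8200 via (B,hash)
  {ACD}: card=75000; try (D,hash)→9600, (C,hash)→17700, (D,merge)→45350, (D,nl_idx)→99000, (C,merge)→111200, (C,nl_idx)→143700 …(+2); best=9600 via (D,hash)
  {ABC}: card=150000; try (B,hash)→16200, (A,hash)→38600, (B,merge)→49000, (A,merge)→411200, (B,nl)→1206000, (A,nl)→7508200; best=16200 via (B,hash)
  {ABCD}: card=3750000; try (B,hash)→91800, (D,hash)→166800, (B,merge)→1363600, (D,merge)→2866550, (D,nl_idx)→4666200, (D,nl)→7516200 …(+1); best=91800 via (B,hash)

cost=91800; order=A,C,D,B; methods=nl_idx,hash,hash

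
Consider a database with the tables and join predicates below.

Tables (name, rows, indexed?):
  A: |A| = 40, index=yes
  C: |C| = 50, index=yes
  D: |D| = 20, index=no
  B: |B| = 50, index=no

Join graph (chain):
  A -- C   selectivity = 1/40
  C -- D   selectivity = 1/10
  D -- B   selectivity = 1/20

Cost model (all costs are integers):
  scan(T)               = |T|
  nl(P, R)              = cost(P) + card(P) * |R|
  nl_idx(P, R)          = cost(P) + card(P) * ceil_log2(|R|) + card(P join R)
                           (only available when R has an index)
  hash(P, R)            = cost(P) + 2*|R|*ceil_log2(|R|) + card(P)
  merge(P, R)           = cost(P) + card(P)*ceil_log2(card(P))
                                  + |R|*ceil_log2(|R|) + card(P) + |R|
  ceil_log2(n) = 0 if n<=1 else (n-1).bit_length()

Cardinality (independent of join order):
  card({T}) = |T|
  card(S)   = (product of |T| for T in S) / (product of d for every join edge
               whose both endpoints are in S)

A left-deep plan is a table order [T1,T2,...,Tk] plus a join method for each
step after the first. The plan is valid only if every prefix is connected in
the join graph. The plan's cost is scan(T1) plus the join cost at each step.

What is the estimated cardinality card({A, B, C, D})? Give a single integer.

Tables in S: A(40), B(50), C(50), D(20)
Edges inside S: A-C(d=40), C-D(d=10), D-B(d=20)
numerator = 40 * 50 * 50 * 20 = 2000000
denominator = 40 * 10 * 20 = 8000
card(S) = 2000000 / 8000 = 250

250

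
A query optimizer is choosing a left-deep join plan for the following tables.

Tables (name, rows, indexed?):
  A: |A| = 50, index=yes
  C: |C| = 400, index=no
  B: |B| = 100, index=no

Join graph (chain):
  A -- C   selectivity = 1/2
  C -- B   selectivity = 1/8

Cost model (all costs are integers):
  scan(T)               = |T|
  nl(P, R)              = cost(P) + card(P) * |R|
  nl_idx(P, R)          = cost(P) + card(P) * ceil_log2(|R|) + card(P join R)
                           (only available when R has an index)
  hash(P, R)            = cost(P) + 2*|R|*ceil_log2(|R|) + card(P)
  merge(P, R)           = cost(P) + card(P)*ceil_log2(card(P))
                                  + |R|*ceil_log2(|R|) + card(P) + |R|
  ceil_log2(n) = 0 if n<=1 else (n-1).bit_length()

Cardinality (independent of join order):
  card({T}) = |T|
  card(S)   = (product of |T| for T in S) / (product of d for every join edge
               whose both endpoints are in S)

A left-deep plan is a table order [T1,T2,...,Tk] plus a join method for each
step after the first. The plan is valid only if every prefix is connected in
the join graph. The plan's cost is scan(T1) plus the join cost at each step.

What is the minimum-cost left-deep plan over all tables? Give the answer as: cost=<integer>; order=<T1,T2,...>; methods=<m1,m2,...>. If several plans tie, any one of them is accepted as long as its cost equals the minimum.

cost=7800; order=C,B,A; methods=hash,hash

Selinger DP (subsets sized 1..n):
  {A}: scan cost=50, card=50
  {C}: scan cost=400, card=400
  {B}: scan cost=100, card=100
  {AC}: card=10000; try (A,hash)→1400, (C,merge)→4400, (A,merge)→4750, (C,hash)→7300, (A,nl_idx)→12800, (C,nl)→20050 …(+1); best=1400 via (A,hash)
  {BC}: card=5000; try (B,hash)→2200, (C,merge)→4900, (B,merge)→5200, (C,hash)→7400, (C,nl)→40100, (B,nl)→40400; best=2200 via (B,hash)
  {ABC}: card=125000; try (A,hash)→7800, (B,hash)→12800, (A,merge)→72550, (B,merge)→152200, (A,nl_idx)→157200, (A,nl)→252200 …(+1); best=7800 via (A,hash)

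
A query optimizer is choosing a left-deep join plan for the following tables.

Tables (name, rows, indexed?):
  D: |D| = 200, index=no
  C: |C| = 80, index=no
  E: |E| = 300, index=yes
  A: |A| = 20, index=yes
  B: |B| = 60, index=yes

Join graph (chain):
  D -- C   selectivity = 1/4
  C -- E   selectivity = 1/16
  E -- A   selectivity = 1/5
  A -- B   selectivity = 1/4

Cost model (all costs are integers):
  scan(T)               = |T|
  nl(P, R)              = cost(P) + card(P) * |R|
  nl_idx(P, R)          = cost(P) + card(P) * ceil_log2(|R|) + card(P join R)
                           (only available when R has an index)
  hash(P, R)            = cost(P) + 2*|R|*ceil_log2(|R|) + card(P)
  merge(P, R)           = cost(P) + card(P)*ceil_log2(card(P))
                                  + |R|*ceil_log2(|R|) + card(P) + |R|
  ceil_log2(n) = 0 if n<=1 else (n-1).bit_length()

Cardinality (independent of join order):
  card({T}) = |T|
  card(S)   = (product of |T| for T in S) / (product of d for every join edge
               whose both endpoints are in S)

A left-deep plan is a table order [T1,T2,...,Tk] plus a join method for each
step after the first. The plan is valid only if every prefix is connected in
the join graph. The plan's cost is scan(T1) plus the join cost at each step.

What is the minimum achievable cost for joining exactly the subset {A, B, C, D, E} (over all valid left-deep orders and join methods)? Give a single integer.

103040

Selinger DP over subsets of {A,B,C,D,E}:
  {D}: scan cost=200, card=200
  {C}: scan cost=80, card=80
  {E}: scan cost=300, card=300
  {A}: scan cost=20, card=20
  {B}: scan cost=60, card=60
  {CD}: card=4000; try (C,hash)→1520, (D,merge)→2520, (C,merge)→2640, (D,hash)→3360, (D,nl)→16080, (C,nl)→16200; best=1520 via (C,hash)
  {CE}: card=1500; try (C,hash)→1720, (E,nl_idx)→2300, (E,merge)→3720, (C,merge)→3940, (E,hash)→5560, (E,nl)→24080 …(+1); best=1720 via (C,hash)
  {AE}: card=1200; try (A,hash)→800, (E,nl_idx)→1400, (A,nl_idx)→3000, (E,merge)→3140, (A,merge)→3420, (E,hash)→5440 …(+2); best=800 via (A,hash)
  {AB}: card=300; try (A,hash)→320, (B,nl_idx)→440, (B,merge)→560, (A,merge)→600, (A,nl_idx)→660, (B,hash)→760 …(+2); best=320 via (A,hash)
  {CDE}: card=75000; try (D,hash)→6420, (E,hash)→10920, (D,merge)→21520, (E,merge)→56520, (E,nl_idx)→112520, (D,nl)→301720 …(+1); best=6420 via (D,hash)
  {ACE}: card=6000; try (C,hash)→3120, (A,hash)→3420, (A,nl_idx)→15220, (C,merge)→15840, (A,merge)→19840, (A,nl)→31720 …(+1); best=3120 via (C,hash)
  {ABE}: card=18000; try (B,hash)→2720, (E,hash)→6020, (E,merge)→6320, (B,merge)→15620, (E,nl_idx)→21020, (B,nl_idx)→26000 …(+2); best=2720 via (B,hash)
  {ACDE}: card=300000; try (D,hash)→12320, (A,hash)→81620, (D,merge)→88920, (A,nl_idx)→681420, (D,nl)→1203120, (A,merge)→1356540 …(+1); best=12320 via (D,hash)
  {ABCE}: card=90000; try (B,hash)→9840, (C,hash)→21840, (B,merge)→87540, (B,nl_idx)→129120, (C,merge)→291360, (B,nl)→363120 …(+1); best=9840 via (B,hash)
  {ABCDE}: card=4500000; try (D,hash)→103040, (B,hash)→313040, (D,merge)→1631640, (B,merge)→6012740, (B,nl_idx)→6312320, (D,nl)→18009840 …(+1); best=103040 via (D,hash)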